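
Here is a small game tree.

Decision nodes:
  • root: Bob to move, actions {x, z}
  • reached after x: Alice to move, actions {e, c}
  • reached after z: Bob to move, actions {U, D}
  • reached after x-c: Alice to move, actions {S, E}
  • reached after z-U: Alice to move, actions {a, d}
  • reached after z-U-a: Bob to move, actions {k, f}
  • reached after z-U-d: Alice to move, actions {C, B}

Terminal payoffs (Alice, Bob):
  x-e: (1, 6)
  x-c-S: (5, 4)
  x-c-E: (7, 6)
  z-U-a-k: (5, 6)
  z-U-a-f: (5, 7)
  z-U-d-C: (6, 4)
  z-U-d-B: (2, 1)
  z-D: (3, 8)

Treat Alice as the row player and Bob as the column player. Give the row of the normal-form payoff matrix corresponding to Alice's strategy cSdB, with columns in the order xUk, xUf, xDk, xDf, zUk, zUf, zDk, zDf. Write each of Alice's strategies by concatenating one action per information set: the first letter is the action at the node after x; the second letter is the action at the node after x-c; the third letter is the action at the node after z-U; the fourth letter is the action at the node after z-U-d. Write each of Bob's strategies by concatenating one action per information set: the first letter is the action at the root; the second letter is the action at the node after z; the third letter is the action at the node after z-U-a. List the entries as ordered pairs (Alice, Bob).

vs xUk: Bob plays x → Alice plays c at [x] → Alice plays S at [x-c] → (5, 4)
vs xUf: Bob plays x → Alice plays c at [x] → Alice plays S at [x-c] → (5, 4)
vs xDk: Bob plays x → Alice plays c at [x] → Alice plays S at [x-c] → (5, 4)
vs xDf: Bob plays x → Alice plays c at [x] → Alice plays S at [x-c] → (5, 4)
vs zUk: Bob plays z → Bob plays U at [z] → Alice plays d at [z-U] → Alice plays B at [z-U-d] → (2, 1)
vs zUf: Bob plays z → Bob plays U at [z] → Alice plays d at [z-U] → Alice plays B at [z-U-d] → (2, 1)
vs zDk: Bob plays z → Bob plays D at [z] → (3, 8)
vs zDf: Bob plays z → Bob plays D at [z] → (3, 8)

(5,4) (5,4) (5,4) (5,4) (2,1) (2,1) (3,8) (3,8)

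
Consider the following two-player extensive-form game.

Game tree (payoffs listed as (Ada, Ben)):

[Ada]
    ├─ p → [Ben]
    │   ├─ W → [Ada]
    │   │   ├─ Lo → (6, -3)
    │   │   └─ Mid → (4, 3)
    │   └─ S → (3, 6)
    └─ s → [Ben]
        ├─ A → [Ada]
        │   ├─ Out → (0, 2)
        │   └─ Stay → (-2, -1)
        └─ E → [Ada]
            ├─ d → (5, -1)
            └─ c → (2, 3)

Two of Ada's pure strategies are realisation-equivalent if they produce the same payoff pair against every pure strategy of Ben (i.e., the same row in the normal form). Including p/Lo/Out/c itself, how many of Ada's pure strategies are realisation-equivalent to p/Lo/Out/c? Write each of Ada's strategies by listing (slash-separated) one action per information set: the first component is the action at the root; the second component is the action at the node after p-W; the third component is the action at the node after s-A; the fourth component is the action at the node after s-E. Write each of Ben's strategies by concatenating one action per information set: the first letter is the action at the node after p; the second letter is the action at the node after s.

4

Row for p/Lo/Out/c (columns WA, WE, SA, SE): (6,-3) (6,-3) (3,6) (3,6).
Under p/Lo/Out/c, Ada's choice at the node after s-A and at the node after s-E can never be reached regardless of what Ben does, so varying those choices leaves every outcome unchanged.
Holding the reachable choices fixed and varying the unreachable ones freely already gives 2 × 2 = 4 equivalent strategies.
No other strategy reproduces this row, so those 4 are the full class: p/Lo/Out/d, p/Lo/Out/c, p/Lo/Stay/d, p/Lo/Stay/c.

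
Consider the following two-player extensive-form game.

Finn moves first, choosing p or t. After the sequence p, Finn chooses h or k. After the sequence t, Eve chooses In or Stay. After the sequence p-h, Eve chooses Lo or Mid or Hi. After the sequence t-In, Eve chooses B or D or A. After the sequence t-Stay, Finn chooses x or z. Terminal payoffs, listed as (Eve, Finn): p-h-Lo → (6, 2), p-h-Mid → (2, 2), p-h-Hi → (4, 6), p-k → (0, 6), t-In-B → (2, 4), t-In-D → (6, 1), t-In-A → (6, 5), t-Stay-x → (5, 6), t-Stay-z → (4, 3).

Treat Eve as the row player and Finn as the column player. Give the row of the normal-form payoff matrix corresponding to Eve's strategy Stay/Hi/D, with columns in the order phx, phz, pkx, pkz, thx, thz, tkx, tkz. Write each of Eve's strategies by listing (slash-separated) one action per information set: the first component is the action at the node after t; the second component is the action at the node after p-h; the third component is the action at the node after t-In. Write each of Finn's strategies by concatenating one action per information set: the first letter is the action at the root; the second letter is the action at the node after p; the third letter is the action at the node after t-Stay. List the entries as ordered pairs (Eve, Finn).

vs phx: Finn plays p → Finn plays h at [p] → Eve plays Hi at [p-h] → (4, 6)
vs phz: Finn plays p → Finn plays h at [p] → Eve plays Hi at [p-h] → (4, 6)
vs pkx: Finn plays p → Finn plays k at [p] → (0, 6)
vs pkz: Finn plays p → Finn plays k at [p] → (0, 6)
vs thx: Finn plays t → Eve plays Stay at [t] → Finn plays x at [t-Stay] → (5, 6)
vs thz: Finn plays t → Eve plays Stay at [t] → Finn plays z at [t-Stay] → (4, 3)
vs tkx: Finn plays t → Eve plays Stay at [t] → Finn plays x at [t-Stay] → (5, 6)
vs tkz: Finn plays t → Eve plays Stay at [t] → Finn plays z at [t-Stay] → (4, 3)

(4,6) (4,6) (0,6) (0,6) (5,6) (4,3) (5,6) (4,3)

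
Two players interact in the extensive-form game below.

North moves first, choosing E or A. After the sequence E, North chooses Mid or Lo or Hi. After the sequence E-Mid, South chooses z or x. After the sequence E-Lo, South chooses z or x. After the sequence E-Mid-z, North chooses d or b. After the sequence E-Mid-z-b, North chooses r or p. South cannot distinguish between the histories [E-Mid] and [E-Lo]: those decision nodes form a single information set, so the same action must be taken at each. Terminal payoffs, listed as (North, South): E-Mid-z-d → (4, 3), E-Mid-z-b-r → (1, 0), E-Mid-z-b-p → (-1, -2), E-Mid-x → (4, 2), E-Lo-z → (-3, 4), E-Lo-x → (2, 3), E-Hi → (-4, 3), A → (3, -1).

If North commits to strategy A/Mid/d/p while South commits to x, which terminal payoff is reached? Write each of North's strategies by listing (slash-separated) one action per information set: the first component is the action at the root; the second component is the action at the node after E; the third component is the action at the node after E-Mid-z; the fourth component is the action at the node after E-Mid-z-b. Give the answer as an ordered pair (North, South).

(3, -1)

Trace the play path from the root:
  North plays A
→ terminal payoff (3, -1).
(North's choice at the node after E is never reached on this path, so it doesn't affect the outcome.)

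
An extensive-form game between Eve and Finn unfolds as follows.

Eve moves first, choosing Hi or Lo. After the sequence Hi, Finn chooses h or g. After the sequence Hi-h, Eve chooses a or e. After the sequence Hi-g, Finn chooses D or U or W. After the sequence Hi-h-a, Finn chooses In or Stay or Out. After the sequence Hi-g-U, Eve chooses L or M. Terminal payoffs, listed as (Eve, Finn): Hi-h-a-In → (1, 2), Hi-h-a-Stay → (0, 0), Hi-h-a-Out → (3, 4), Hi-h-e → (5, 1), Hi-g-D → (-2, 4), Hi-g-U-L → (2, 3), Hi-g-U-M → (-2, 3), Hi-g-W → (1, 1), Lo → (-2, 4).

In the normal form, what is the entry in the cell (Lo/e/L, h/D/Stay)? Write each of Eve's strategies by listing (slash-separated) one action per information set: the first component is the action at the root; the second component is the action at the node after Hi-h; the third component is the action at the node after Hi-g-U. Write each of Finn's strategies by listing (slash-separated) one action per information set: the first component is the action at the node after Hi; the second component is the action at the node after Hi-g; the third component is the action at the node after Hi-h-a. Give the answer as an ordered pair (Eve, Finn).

(-2, 4)

Trace the play path from the root:
  Eve plays Lo
→ terminal payoff (-2, 4).
(Eve's choice at the node after Hi-h is never reached on this path, so it doesn't affect the outcome.)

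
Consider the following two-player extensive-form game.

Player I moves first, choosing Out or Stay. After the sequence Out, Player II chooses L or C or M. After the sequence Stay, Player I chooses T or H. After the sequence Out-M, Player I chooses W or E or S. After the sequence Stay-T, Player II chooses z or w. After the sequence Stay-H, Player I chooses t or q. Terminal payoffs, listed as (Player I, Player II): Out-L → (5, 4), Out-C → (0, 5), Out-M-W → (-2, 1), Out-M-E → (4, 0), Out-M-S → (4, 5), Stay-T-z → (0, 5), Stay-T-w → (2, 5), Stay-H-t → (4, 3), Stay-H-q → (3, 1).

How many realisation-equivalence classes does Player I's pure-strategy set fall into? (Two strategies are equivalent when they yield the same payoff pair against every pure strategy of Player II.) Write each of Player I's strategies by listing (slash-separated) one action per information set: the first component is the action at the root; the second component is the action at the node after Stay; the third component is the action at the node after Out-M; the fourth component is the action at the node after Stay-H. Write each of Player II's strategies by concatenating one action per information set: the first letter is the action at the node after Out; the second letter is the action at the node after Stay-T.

Player I has 24 pure strategies: Out/T/W/t, Out/T/W/q, Out/T/E/t, Out/T/E/q, Out/T/S/t, Out/T/S/q, Out/H/W/t, Out/H/W/q, Out/H/E/t, Out/H/E/q, Out/H/S/t, Out/H/S/q, Stay/T/W/t, Stay/T/W/q, Stay/T/E/t, Stay/T/E/q, Stay/T/S/t, Stay/T/S/q, Stay/H/W/t, Stay/H/W/q, Stay/H/E/t, Stay/H/E/q, Stay/H/S/t, Stay/H/S/q. Columns: Lz, Lw, Cz, Cw, Mz, Mw.
{Out/T/W/t, Out/T/W/q, Out/H/W/t, Out/H/W/q} → row (5,4) (5,4) (0,5) (0,5) (-2,1) (-2,1)
{Out/T/E/t, Out/T/E/q, Out/H/E/t, Out/H/E/q} → row (5,4) (5,4) (0,5) (0,5) (4,0) (4,0)
{Out/T/S/t, Out/T/S/q, Out/H/S/t, Out/H/S/q} → row (5,4) (5,4) (0,5) (0,5) (4,5) (4,5)
{Stay/T/W/t, Stay/T/W/q, Stay/T/E/t, Stay/T/E/q, Stay/T/S/t, Stay/T/S/q} → row (0,5) (2,5) (0,5) (2,5) (0,5) (2,5)
{Stay/H/W/t, Stay/H/E/t, Stay/H/S/t} → row (4,3) (4,3) (4,3) (4,3) (4,3) (4,3)
{Stay/H/W/q, Stay/H/E/q, Stay/H/S/q} → row (3,1) (3,1) (3,1) (3,1) (3,1) (3,1)
That's 6 distinct rows out of 24 strategies.

6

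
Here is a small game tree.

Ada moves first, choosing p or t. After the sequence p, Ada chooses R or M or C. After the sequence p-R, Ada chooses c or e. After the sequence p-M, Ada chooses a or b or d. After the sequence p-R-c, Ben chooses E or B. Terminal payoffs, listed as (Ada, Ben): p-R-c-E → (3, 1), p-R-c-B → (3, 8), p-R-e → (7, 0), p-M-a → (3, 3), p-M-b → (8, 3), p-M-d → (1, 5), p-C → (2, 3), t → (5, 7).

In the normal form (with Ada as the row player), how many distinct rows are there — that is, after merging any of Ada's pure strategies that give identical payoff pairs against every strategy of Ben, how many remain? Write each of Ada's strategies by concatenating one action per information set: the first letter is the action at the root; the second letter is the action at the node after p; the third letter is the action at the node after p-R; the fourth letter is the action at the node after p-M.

Ada has 36 pure strategies: pRca, pRcb, pRcd, pRea, pReb, pRed, pMca, pMcb, pMcd, pMea, pMeb, pMed, pCca, pCcb, pCcd, pCea, pCeb, pCed, tRca, tRcb, tRcd, tRea, tReb, tRed, tMca, tMcb, tMcd, tMea, tMeb, tMed, tCca, tCcb, tCcd, tCea, tCeb, tCed. Columns: E, B.
{pRca, pRcb, pRcd} → row (3,1) (3,8)
{pRea, pReb, pRed} → row (7,0) (7,0)
{pMca, pMea} → row (3,3) (3,3)
{pMcb, pMeb} → row (8,3) (8,3)
{pMcd, pMed} → row (1,5) (1,5)
{pCca, pCcb, pCcd, pCea, pCeb, pCed} → row (2,3) (2,3)
{tRca, tRcb, tRcd, tRea, tReb, tRed, tMca, tMcb, tMcd, tMea, tMeb, tMed, tCca, tCcb, tCcd, tCea, tCeb, tCed} → row (5,7) (5,7)
That's 7 distinct rows out of 36 strategies.

7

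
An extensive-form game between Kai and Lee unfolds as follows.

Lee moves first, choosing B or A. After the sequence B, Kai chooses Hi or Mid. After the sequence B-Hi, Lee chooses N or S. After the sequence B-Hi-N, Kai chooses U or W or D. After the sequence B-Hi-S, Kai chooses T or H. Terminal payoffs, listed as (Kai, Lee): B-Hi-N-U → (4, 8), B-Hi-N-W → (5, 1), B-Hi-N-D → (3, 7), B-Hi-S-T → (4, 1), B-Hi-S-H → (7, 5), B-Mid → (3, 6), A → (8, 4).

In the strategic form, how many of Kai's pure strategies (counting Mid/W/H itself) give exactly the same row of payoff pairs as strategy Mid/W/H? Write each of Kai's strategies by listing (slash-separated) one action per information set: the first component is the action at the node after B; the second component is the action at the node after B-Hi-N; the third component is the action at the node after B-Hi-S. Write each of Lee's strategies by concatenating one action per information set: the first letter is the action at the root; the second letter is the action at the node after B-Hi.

6

Row for Mid/W/H (columns BN, BS, AN, AS): (3,6) (3,6) (8,4) (8,4).
Under Mid/W/H, Kai's choice at the node after B-Hi-N and at the node after B-Hi-S can never be reached regardless of what Lee does, so varying those choices leaves every outcome unchanged.
Holding the reachable choices fixed and varying the unreachable ones freely already gives 3 × 2 = 6 equivalent strategies.
No other strategy reproduces this row, so those 6 are the full class: Mid/U/T, Mid/U/H, Mid/W/T, Mid/W/H, Mid/D/T, Mid/D/H.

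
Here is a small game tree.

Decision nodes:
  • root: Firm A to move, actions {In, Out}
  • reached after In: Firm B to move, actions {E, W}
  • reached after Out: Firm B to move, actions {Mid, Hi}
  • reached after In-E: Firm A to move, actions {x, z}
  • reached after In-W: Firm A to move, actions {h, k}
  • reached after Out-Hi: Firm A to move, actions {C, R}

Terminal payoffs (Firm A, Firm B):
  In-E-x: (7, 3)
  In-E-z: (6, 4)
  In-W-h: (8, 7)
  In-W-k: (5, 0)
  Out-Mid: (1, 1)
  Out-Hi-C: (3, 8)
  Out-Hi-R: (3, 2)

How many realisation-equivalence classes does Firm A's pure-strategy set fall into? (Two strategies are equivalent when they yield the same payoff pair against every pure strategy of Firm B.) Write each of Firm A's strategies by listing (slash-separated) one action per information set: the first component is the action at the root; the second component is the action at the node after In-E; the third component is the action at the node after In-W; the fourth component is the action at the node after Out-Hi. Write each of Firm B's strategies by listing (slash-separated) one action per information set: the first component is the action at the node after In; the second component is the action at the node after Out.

6

Firm A has 16 pure strategies: In/x/h/C, In/x/h/R, In/x/k/C, In/x/k/R, In/z/h/C, In/z/h/R, In/z/k/C, In/z/k/R, Out/x/h/C, Out/x/h/R, Out/x/k/C, Out/x/k/R, Out/z/h/C, Out/z/h/R, Out/z/k/C, Out/z/k/R. Columns: E/Mid, E/Hi, W/Mid, W/Hi.
{In/x/h/C, In/x/h/R} → row (7,3) (7,3) (8,7) (8,7)
{In/x/k/C, In/x/k/R} → row (7,3) (7,3) (5,0) (5,0)
{In/z/h/C, In/z/h/R} → row (6,4) (6,4) (8,7) (8,7)
{In/z/k/C, In/z/k/R} → row (6,4) (6,4) (5,0) (5,0)
{Out/x/h/C, Out/x/k/C, Out/z/h/C, Out/z/k/C} → row (1,1) (3,8) (1,1) (3,8)
{Out/x/h/R, Out/x/k/R, Out/z/h/R, Out/z/k/R} → row (1,1) (3,2) (1,1) (3,2)
That's 6 distinct rows out of 16 strategies.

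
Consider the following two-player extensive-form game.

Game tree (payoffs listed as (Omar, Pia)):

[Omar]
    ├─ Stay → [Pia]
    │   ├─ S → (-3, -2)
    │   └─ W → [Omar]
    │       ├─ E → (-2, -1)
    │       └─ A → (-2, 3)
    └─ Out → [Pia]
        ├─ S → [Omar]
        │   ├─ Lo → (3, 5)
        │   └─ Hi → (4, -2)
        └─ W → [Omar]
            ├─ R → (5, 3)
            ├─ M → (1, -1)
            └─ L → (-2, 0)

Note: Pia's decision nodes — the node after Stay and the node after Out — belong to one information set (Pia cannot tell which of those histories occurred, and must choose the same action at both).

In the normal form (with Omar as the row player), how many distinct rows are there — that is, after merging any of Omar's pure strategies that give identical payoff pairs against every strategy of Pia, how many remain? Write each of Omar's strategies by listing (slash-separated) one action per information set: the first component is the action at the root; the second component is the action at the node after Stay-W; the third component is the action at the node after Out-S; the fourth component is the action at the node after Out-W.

8

Omar has 24 pure strategies: Stay/E/Lo/R, Stay/E/Lo/M, Stay/E/Lo/L, Stay/E/Hi/R, Stay/E/Hi/M, Stay/E/Hi/L, Stay/A/Lo/R, Stay/A/Lo/M, Stay/A/Lo/L, Stay/A/Hi/R, Stay/A/Hi/M, Stay/A/Hi/L, Out/E/Lo/R, Out/E/Lo/M, Out/E/Lo/L, Out/E/Hi/R, Out/E/Hi/M, Out/E/Hi/L, Out/A/Lo/R, Out/A/Lo/M, Out/A/Lo/L, Out/A/Hi/R, Out/A/Hi/M, Out/A/Hi/L. Columns: S, W.
{Stay/E/Lo/R, Stay/E/Lo/M, Stay/E/Lo/L, Stay/E/Hi/R, Stay/E/Hi/M, Stay/E/Hi/L} → row (-3,-2) (-2,-1)
{Stay/A/Lo/R, Stay/A/Lo/M, Stay/A/Lo/L, Stay/A/Hi/R, Stay/A/Hi/M, Stay/A/Hi/L} → row (-3,-2) (-2,3)
{Out/E/Lo/R, Out/A/Lo/R} → row (3,5) (5,3)
{Out/E/Lo/M, Out/A/Lo/M} → row (3,5) (1,-1)
{Out/E/Lo/L, Out/A/Lo/L} → row (3,5) (-2,0)
{Out/E/Hi/R, Out/A/Hi/R} → row (4,-2) (5,3)
{Out/E/Hi/M, Out/A/Hi/M} → row (4,-2) (1,-1)
{Out/E/Hi/L, Out/A/Hi/L} → row (4,-2) (-2,0)
That's 8 distinct rows out of 24 strategies.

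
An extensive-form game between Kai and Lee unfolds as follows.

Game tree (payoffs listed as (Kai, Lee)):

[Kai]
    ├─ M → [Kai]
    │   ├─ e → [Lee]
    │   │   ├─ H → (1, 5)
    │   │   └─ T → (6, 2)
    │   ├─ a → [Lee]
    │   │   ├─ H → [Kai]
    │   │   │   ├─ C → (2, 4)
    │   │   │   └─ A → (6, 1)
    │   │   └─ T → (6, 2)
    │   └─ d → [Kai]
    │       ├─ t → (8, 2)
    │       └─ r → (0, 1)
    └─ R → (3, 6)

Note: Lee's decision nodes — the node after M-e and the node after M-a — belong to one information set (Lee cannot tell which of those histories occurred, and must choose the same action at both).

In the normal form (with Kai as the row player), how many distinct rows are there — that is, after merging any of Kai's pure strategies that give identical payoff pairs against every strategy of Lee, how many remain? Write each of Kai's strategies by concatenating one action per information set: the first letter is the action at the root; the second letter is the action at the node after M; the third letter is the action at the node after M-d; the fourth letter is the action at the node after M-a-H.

6

Kai has 24 pure strategies: MetC, MetA, MerC, MerA, MatC, MatA, MarC, MarA, MdtC, MdtA, MdrC, MdrA, RetC, RetA, RerC, RerA, RatC, RatA, RarC, RarA, RdtC, RdtA, RdrC, RdrA. Columns: H, T.
{MetC, MetA, MerC, MerA} → row (1,5) (6,2)
{MatC, MarC} → row (2,4) (6,2)
{MatA, MarA} → row (6,1) (6,2)
{MdtC, MdtA} → row (8,2) (8,2)
{MdrC, MdrA} → row (0,1) (0,1)
{RetC, RetA, RerC, RerA, RatC, RatA, RarC, RarA, RdtC, RdtA, RdrC, RdrA} → row (3,6) (3,6)
That's 6 distinct rows out of 24 strategies.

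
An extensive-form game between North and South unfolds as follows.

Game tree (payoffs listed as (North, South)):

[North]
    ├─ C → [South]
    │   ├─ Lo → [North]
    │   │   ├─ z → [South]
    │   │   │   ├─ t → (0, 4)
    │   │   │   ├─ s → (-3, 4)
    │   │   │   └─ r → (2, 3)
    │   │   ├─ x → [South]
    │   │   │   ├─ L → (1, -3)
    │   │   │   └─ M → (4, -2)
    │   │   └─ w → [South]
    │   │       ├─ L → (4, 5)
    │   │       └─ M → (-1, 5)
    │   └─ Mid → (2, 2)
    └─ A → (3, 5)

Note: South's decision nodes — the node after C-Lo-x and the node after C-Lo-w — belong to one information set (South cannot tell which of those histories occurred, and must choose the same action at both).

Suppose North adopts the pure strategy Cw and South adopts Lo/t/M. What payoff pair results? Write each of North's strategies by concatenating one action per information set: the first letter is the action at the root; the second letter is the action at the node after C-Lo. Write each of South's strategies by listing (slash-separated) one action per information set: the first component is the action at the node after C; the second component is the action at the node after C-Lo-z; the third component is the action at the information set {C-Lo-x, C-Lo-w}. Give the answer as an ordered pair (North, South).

(-1, 5)

Trace the play path from the root:
  North plays C
  South plays Lo at [C]
  North plays w at [C-Lo]
  South plays M at [C-Lo-w]
→ terminal payoff (-1, 5).
(South's choice at the node after C-Lo-z is never reached on this path, so it doesn't affect the outcome.)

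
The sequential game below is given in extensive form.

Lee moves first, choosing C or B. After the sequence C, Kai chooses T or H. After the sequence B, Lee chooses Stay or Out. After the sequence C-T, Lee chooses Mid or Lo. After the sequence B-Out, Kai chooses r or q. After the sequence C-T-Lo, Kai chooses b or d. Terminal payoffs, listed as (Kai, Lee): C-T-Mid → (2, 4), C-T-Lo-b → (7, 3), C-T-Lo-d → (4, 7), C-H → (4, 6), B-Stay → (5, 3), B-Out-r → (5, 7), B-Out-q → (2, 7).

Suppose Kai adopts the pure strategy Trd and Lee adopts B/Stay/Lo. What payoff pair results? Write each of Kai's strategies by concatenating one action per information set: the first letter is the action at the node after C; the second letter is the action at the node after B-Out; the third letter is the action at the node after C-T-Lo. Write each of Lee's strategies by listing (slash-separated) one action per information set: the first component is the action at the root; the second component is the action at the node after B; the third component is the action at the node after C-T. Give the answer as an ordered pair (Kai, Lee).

(5, 3)

Trace the play path from the root:
  Lee plays B
  Lee plays Stay at [B]
→ terminal payoff (5, 3).
(Kai's choice at the node after C is never reached on this path, so it doesn't affect the outcome.)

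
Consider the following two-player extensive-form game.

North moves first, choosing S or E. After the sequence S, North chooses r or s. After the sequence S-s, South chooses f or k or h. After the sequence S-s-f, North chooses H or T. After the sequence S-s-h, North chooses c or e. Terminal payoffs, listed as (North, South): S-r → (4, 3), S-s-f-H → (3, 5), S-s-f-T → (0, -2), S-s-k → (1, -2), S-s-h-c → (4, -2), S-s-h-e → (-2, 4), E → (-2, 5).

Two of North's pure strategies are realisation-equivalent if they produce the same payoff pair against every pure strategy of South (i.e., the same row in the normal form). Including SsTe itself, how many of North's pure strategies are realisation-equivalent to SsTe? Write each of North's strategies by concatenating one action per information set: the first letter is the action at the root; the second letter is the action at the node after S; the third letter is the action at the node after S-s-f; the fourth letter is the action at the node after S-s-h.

Row for SsTe (columns f, k, h): (0,-2) (1,-2) (-2,4).
Every one of North's information sets is on the play path for some reply by South when North follows SsTe.
Changing the action at any of them therefore changes at least one column, so only SsTe itself gives this row.

1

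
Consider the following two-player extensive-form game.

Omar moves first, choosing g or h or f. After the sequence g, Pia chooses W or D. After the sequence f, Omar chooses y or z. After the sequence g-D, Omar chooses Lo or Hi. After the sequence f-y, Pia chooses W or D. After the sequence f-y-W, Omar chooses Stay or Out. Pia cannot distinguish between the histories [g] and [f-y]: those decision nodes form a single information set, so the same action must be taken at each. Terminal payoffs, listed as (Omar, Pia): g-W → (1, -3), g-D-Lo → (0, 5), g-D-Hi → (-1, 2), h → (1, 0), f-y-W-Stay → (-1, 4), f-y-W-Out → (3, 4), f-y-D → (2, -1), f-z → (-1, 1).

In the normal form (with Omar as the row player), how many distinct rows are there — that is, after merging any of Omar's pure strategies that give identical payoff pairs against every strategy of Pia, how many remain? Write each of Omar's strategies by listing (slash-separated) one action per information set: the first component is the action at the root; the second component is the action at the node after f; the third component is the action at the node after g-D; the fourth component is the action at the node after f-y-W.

6

Omar has 24 pure strategies: g/y/Lo/Stay, g/y/Lo/Out, g/y/Hi/Stay, g/y/Hi/Out, g/z/Lo/Stay, g/z/Lo/Out, g/z/Hi/Stay, g/z/Hi/Out, h/y/Lo/Stay, h/y/Lo/Out, h/y/Hi/Stay, h/y/Hi/Out, h/z/Lo/Stay, h/z/Lo/Out, h/z/Hi/Stay, h/z/Hi/Out, f/y/Lo/Stay, f/y/Lo/Out, f/y/Hi/Stay, f/y/Hi/Out, f/z/Lo/Stay, f/z/Lo/Out, f/z/Hi/Stay, f/z/Hi/Out. Columns: W, D.
{g/y/Lo/Stay, g/y/Lo/Out, g/z/Lo/Stay, g/z/Lo/Out} → row (1,-3) (0,5)
{g/y/Hi/Stay, g/y/Hi/Out, g/z/Hi/Stay, g/z/Hi/Out} → row (1,-3) (-1,2)
{h/y/Lo/Stay, h/y/Lo/Out, h/y/Hi/Stay, h/y/Hi/Out, h/z/Lo/Stay, h/z/Lo/Out, h/z/Hi/Stay, h/z/Hi/Out} → row (1,0) (1,0)
{f/y/Lo/Stay, f/y/Hi/Stay} → row (-1,4) (2,-1)
{f/y/Lo/Out, f/y/Hi/Out} → row (3,4) (2,-1)
{f/z/Lo/Stay, f/z/Lo/Out, f/z/Hi/Stay, f/z/Hi/Out} → row (-1,1) (-1,1)
That's 6 distinct rows out of 24 strategies.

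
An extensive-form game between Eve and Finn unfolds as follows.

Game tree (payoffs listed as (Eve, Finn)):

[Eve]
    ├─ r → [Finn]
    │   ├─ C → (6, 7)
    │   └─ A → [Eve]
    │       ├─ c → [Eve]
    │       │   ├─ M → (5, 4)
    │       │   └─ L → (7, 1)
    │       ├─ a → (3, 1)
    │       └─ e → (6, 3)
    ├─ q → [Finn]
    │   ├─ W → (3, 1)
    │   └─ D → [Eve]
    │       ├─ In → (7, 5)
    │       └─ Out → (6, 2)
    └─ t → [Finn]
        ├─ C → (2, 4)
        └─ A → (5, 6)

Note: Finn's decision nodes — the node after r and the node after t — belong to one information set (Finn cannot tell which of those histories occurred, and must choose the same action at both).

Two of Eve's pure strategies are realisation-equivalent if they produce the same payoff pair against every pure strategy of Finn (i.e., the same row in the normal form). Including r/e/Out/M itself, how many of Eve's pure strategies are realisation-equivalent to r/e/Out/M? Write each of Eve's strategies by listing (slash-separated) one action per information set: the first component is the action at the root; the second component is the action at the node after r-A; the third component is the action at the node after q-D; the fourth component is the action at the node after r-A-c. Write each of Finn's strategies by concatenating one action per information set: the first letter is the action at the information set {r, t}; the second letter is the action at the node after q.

4

Row for r/e/Out/M (columns CW, CD, AW, AD): (6,7) (6,7) (6,3) (6,3).
Under r/e/Out/M, Eve's choice at the node after q-D and at the node after r-A-c can never be reached regardless of what Finn does, so varying those choices leaves every outcome unchanged.
Holding the reachable choices fixed and varying the unreachable ones freely already gives 2 × 2 = 4 equivalent strategies.
No other strategy reproduces this row, so those 4 are the full class: r/e/In/M, r/e/In/L, r/e/Out/M, r/e/Out/L.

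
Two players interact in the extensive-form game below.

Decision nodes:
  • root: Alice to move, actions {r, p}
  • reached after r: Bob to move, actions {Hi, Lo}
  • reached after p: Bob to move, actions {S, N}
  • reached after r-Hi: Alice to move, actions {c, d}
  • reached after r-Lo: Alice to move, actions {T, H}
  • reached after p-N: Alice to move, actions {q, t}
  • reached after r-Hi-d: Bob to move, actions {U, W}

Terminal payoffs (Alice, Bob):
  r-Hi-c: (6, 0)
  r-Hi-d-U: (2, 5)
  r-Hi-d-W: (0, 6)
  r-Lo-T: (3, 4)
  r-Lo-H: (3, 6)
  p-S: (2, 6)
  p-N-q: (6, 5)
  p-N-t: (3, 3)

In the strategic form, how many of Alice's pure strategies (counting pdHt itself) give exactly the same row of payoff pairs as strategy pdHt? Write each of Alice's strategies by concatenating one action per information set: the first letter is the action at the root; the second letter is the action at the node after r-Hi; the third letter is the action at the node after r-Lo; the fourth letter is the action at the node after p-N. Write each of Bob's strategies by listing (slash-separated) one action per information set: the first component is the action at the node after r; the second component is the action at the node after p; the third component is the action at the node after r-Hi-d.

Row for pdHt (columns Hi/S/U, Hi/S/W, Hi/N/U, Hi/N/W, Lo/S/U, Lo/S/W, Lo/N/U, Lo/N/W): (2,6) (2,6) (3,3) (3,3) (2,6) (2,6) (3,3) (3,3).
Under pdHt, Alice's choice at the node after r-Hi and at the node after r-Lo can never be reached regardless of what Bob does, so varying those choices leaves every outcome unchanged.
Holding the reachable choices fixed and varying the unreachable ones freely already gives 2 × 2 = 4 equivalent strategies.
No other strategy reproduces this row, so those 4 are the full class: pcTt, pcHt, pdTt, pdHt.

4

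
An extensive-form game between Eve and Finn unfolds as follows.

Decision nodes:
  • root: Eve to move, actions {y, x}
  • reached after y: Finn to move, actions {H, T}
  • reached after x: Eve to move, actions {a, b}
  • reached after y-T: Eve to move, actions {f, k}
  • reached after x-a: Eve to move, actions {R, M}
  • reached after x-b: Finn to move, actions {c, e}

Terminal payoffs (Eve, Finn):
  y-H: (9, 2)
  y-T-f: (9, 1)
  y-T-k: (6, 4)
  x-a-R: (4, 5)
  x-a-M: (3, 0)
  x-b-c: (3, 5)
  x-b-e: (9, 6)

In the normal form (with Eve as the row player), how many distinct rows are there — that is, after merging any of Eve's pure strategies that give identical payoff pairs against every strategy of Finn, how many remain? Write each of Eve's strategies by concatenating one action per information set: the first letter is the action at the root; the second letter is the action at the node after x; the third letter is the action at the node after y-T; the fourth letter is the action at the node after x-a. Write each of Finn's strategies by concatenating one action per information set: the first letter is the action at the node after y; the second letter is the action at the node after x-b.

5

Eve has 16 pure strategies: yafR, yafM, yakR, yakM, ybfR, ybfM, ybkR, ybkM, xafR, xafM, xakR, xakM, xbfR, xbfM, xbkR, xbkM. Columns: Hc, He, Tc, Te.
{yafR, yafM, ybfR, ybfM} → row (9,2) (9,2) (9,1) (9,1)
{yakR, yakM, ybkR, ybkM} → row (9,2) (9,2) (6,4) (6,4)
{xafR, xakR} → row (4,5) (4,5) (4,5) (4,5)
{xafM, xakM} → row (3,0) (3,0) (3,0) (3,0)
{xbfR, xbfM, xbkR, xbkM} → row (3,5) (9,6) (3,5) (9,6)
That's 5 distinct rows out of 16 strategies.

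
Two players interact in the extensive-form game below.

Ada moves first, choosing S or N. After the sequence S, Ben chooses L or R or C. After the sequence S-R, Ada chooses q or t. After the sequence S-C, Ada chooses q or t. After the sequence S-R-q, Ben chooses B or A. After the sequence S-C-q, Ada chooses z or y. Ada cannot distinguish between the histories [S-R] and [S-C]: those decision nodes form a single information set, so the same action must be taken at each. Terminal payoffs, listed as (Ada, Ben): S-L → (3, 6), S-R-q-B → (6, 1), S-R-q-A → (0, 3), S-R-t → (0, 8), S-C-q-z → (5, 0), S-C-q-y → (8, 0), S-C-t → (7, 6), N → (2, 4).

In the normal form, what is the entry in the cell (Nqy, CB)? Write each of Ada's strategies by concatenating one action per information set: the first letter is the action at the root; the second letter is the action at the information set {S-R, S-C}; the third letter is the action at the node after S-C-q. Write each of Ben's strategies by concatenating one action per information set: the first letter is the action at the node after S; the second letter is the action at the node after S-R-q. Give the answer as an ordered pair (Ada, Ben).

(2, 4)

Trace the play path from the root:
  Ada plays N
→ terminal payoff (2, 4).
(Ada's choice at the information set {S-R, S-C} is never reached on this path, so it doesn't affect the outcome.)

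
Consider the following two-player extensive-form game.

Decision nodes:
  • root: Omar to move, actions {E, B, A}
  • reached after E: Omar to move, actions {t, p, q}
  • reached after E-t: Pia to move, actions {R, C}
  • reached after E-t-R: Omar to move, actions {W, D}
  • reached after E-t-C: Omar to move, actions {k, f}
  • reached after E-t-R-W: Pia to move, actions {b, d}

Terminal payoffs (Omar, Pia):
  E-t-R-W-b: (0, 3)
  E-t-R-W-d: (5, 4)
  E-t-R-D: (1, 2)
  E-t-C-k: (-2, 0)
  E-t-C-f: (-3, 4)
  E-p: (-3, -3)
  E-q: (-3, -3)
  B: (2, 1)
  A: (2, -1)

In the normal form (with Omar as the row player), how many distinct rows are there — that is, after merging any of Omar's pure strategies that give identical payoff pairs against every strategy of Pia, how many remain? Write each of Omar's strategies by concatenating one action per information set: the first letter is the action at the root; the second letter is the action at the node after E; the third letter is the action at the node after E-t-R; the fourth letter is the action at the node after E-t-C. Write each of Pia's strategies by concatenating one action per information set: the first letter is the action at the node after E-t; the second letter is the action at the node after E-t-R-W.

Omar has 36 pure strategies: EtWk, EtWf, EtDk, EtDf, EpWk, EpWf, EpDk, EpDf, EqWk, EqWf, EqDk, EqDf, BtWk, BtWf, BtDk, BtDf, BpWk, BpWf, BpDk, BpDf, BqWk, BqWf, BqDk, BqDf, AtWk, AtWf, AtDk, AtDf, ApWk, ApWf, ApDk, ApDf, AqWk, AqWf, AqDk, AqDf. Columns: Rb, Rd, Cb, Cd.
{EtWk} → row (0,3) (5,4) (-2,0) (-2,0)
{EtWf} → row (0,3) (5,4) (-3,4) (-3,4)
{EtDk} → row (1,2) (1,2) (-2,0) (-2,0)
{EtDf} → row (1,2) (1,2) (-3,4) (-3,4)
{EpWk, EpWf, EpDk, EpDf, EqWk, EqWf, EqDk, EqDf} → row (-3,-3) (-3,-3) (-3,-3) (-3,-3)
{BtWk, BtWf, BtDk, BtDf, BpWk, BpWf, BpDk, BpDf, BqWk, BqWf, BqDk, BqDf} → row (2,1) (2,1) (2,1) (2,1)
{AtWk, AtWf, AtDk, AtDf, ApWk, ApWf, ApDk, ApDf, AqWk, AqWf, AqDk, AqDf} → row (2,-1) (2,-1) (2,-1) (2,-1)
That's 7 distinct rows out of 36 strategies.

7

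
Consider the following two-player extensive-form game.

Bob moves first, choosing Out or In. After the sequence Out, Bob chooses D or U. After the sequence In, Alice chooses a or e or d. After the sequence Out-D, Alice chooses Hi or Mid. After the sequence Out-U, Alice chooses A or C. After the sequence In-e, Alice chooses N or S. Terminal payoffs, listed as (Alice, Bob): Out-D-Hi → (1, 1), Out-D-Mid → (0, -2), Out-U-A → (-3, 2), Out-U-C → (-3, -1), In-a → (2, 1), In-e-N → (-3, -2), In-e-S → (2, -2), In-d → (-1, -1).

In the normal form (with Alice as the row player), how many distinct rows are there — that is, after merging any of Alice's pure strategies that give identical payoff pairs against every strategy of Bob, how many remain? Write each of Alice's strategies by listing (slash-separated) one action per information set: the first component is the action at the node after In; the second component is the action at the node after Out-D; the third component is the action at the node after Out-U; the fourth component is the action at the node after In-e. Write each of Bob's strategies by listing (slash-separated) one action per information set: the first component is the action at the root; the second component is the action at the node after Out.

Alice has 24 pure strategies: a/Hi/A/N, a/Hi/A/S, a/Hi/C/N, a/Hi/C/S, a/Mid/A/N, a/Mid/A/S, a/Mid/C/N, a/Mid/C/S, e/Hi/A/N, e/Hi/A/S, e/Hi/C/N, e/Hi/C/S, e/Mid/A/N, e/Mid/A/S, e/Mid/C/N, e/Mid/C/S, d/Hi/A/N, d/Hi/A/S, d/Hi/C/N, d/Hi/C/S, d/Mid/A/N, d/Mid/A/S, d/Mid/C/N, d/Mid/C/S. Columns: Out/D, Out/U, In/D, In/U.
{a/Hi/A/N, a/Hi/A/S} → row (1,1) (-3,2) (2,1) (2,1)
{a/Hi/C/N, a/Hi/C/S} → row (1,1) (-3,-1) (2,1) (2,1)
{a/Mid/A/N, a/Mid/A/S} → row (0,-2) (-3,2) (2,1) (2,1)
{a/Mid/C/N, a/Mid/C/S} → row (0,-2) (-3,-1) (2,1) (2,1)
{e/Hi/A/N} → row (1,1) (-3,2) (-3,-2) (-3,-2)
{e/Hi/A/S} → row (1,1) (-3,2) (2,-2) (2,-2)
{e/Hi/C/N} → row (1,1) (-3,-1) (-3,-2) (-3,-2)
{e/Hi/C/S} → row (1,1) (-3,-1) (2,-2) (2,-2)
{e/Mid/A/N} → row (0,-2) (-3,2) (-3,-2) (-3,-2)
{e/Mid/A/S} → row (0,-2) (-3,2) (2,-2) (2,-2)
{e/Mid/C/N} → row (0,-2) (-3,-1) (-3,-2) (-3,-2)
{e/Mid/C/S} → row (0,-2) (-3,-1) (2,-2) (2,-2)
{d/Hi/A/N, d/Hi/A/S} → row (1,1) (-3,2) (-1,-1) (-1,-1)
{d/Hi/C/N, d/Hi/C/S} → row (1,1) (-3,-1) (-1,-1) (-1,-1)
{d/Mid/A/N, d/Mid/A/S} → row (0,-2) (-3,2) (-1,-1) (-1,-1)
{d/Mid/C/N, d/Mid/C/S} → row (0,-2) (-3,-1) (-1,-1) (-1,-1)
That's 16 distinct rows out of 24 strategies.

16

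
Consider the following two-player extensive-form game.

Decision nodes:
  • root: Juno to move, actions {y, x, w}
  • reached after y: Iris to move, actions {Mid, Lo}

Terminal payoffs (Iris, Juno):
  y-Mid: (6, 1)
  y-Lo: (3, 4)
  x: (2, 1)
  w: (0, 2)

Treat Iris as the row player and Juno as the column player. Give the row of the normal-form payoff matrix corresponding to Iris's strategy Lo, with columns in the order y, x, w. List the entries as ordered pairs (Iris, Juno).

vs y: Juno plays y → Iris plays Lo at [y] → (3, 4)
vs x: Juno plays x → (2, 1)
vs w: Juno plays w → (0, 2)

(3,4) (2,1) (0,2)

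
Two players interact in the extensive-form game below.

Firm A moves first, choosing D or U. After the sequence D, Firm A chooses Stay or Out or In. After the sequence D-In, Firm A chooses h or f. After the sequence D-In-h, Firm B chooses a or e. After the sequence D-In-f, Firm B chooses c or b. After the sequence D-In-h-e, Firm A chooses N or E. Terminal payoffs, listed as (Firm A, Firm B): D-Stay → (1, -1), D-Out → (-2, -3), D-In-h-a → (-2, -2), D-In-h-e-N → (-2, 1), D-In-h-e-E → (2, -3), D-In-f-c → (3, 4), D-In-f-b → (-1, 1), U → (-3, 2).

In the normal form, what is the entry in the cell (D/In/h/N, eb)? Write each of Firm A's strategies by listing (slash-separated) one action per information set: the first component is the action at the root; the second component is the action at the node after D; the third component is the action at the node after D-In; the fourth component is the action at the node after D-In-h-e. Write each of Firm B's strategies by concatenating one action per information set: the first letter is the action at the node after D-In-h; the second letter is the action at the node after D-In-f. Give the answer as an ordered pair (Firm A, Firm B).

Trace the play path from the root:
  Firm A plays D
  Firm A plays In at [D]
  Firm A plays h at [D-In]
  Firm B plays e at [D-In-h]
  Firm A plays N at [D-In-h-e]
→ terminal payoff (-2, 1).
(Firm B's choice at the node after D-In-f is never reached on this path, so it doesn't affect the outcome.)

(-2, 1)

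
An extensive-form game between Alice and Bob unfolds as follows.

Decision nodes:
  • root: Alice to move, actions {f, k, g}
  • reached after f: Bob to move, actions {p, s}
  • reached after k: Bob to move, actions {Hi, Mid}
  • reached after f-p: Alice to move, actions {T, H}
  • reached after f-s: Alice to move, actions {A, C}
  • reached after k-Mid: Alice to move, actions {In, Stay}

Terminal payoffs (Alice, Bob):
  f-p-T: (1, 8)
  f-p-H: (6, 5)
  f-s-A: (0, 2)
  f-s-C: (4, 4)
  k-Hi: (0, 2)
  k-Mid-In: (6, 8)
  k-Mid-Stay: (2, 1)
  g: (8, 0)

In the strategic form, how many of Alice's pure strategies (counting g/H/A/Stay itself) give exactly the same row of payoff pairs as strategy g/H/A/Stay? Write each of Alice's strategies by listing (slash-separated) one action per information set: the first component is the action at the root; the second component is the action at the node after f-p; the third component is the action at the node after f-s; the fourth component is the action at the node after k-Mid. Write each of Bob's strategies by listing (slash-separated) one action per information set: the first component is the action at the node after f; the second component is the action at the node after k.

8

Row for g/H/A/Stay (columns p/Hi, p/Mid, s/Hi, s/Mid): (8,0) (8,0) (8,0) (8,0).
Under g/H/A/Stay, Alice's choice at the node after f-p and at the node after f-s and at the node after k-Mid can never be reached regardless of what Bob does, so varying those choices leaves every outcome unchanged.
Holding the reachable choices fixed and varying the unreachable ones freely already gives 2 × 2 × 2 = 8 equivalent strategies.
No other strategy reproduces this row, so those 8 are the full class: g/T/A/In, g/T/A/Stay, g/T/C/In, g/T/C/Stay, g/H/A/In, g/H/A/Stay, g/H/C/In, g/H/C/Stay.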